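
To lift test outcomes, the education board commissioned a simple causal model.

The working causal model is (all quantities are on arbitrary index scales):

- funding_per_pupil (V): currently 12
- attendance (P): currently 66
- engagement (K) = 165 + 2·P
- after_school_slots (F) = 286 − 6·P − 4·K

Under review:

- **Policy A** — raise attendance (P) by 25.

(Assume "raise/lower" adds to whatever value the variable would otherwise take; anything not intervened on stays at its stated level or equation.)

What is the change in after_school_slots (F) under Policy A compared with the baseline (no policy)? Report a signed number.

-350

Baseline:
  P = 66
  K = 165 + 2·66 = 297
  F = 286 − 6·66 − 4·297 = -1298
Policy A (P + 25):
  P = 66 + 25 = 91
  K = 165 + 2·91 = 347
  F = 286 − 6·91 − 4·347 = -1648
Change in F: -1648 − (-1298) = -350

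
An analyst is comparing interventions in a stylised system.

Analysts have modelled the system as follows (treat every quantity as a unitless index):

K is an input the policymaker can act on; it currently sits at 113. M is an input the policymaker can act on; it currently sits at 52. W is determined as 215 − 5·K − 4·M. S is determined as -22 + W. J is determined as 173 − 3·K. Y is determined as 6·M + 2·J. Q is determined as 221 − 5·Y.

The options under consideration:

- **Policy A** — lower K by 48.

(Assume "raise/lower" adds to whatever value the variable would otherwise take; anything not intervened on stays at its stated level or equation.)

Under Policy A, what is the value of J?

Policy A (K − 48):
  K = 113 − 48 = 65
  J = 173 − 3·65 = -22

-22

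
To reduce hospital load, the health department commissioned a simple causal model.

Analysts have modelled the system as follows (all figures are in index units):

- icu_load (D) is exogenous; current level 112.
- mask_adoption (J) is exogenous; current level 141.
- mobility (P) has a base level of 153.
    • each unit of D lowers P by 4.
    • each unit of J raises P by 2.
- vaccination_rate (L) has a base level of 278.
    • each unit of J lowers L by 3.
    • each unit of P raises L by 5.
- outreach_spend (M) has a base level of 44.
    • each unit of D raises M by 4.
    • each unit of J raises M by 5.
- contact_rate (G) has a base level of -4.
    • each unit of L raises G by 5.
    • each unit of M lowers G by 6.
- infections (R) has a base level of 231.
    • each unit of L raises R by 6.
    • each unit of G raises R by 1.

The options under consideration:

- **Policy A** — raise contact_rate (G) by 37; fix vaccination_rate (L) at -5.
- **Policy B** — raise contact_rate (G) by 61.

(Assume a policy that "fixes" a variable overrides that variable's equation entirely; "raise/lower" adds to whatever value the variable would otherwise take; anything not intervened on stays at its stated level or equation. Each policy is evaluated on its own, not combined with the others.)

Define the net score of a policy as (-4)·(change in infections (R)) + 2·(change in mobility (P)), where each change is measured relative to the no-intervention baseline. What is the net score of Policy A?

Baseline:
  D = 112
  J = 141
  P = 153 − 4·112 + 2·141 = -13
  L = 278 − 3·141 + 5·(-13) = -210
  M = 44 + 4·112 + 5·141 = 1197
  G = -4 + 5·(-210) − 6·1197 = -8236
  R = 231 + 6·(-210) + (-8236) = -9265
Policy A (G + 37, L := -5):
  D = 112
  J = 141
  P = 153 − 4·112 + 2·141 = -13
  L = -5
  M = 44 + 4·112 + 5·141 = 1197
  G = -4 + 5·(-5) − 6·1197 (+37 from intervention) = -7174
  R = 231 + 6·(-5) + (-7174) = -6973
ΔR = -6973 − (-9265) = 2292; ΔP = -13 − (-13) = 0
Score = (-4)·2292 + 2·0 = -9168

-9168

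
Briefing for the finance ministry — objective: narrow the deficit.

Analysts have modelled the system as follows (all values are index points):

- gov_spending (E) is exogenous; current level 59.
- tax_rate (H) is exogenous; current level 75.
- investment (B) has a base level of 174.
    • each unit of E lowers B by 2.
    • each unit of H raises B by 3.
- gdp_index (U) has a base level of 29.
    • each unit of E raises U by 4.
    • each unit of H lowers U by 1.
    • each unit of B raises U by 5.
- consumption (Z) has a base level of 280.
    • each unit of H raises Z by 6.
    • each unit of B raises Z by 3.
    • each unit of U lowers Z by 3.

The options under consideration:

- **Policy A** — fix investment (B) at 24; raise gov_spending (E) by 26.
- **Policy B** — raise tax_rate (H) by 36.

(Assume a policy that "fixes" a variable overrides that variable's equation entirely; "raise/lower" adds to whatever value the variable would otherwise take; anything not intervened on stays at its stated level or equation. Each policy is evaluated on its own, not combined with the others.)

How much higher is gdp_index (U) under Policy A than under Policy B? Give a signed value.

-1685

Policy A (B := 24, E + 26):
  E = 59 + 26 = 85
  H = 75
  B = 24
  U = 29 + 4·85 − 75 + 5·24 = 414
Policy B (H + 36):
  E = 59
  H = 75 + 36 = 111
  B = 174 − 2·59 + 3·111 = 389
  U = 29 + 4·59 − 111 + 5·389 = 2099
U: 414 − 2099 = -1685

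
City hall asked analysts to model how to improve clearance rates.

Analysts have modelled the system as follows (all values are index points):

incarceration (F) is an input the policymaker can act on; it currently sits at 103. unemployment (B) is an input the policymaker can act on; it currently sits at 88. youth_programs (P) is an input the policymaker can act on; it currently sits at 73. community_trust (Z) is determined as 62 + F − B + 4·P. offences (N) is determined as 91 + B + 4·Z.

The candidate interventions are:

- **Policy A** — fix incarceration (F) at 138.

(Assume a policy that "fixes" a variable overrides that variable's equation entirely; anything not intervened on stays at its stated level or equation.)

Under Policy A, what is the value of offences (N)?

1795

Policy A (F := 138):
  F = 138
  B = 88
  P = 73
  Z = 62 + 138 − 88 + 4·73 = 404
  N = 91 + 88 + 4·404 = 1795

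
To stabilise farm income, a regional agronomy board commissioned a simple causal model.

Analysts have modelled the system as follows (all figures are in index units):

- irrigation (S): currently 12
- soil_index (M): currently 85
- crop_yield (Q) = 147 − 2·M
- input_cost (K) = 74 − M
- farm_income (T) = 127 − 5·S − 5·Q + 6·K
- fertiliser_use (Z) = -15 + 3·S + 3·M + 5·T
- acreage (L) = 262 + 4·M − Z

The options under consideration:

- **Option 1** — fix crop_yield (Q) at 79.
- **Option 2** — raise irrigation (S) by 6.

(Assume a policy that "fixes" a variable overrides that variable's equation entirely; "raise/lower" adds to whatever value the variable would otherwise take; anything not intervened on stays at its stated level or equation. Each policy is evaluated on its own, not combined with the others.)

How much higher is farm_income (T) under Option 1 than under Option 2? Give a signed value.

Option 1 (Q := 79):
  S = 12
  M = 85
  Q = 79
  K = 74 − 85 = -11
  T = 127 − 5·12 − 5·79 + 6·(-11) = -394
Option 2 (S + 6):
  S = 12 + 6 = 18
  M = 85
  Q = 147 − 2·85 = -23
  K = 74 − 85 = -11
  T = 127 − 5·18 − 5·(-23) + 6·(-11) = 86
T: -394 − 86 = -480

-480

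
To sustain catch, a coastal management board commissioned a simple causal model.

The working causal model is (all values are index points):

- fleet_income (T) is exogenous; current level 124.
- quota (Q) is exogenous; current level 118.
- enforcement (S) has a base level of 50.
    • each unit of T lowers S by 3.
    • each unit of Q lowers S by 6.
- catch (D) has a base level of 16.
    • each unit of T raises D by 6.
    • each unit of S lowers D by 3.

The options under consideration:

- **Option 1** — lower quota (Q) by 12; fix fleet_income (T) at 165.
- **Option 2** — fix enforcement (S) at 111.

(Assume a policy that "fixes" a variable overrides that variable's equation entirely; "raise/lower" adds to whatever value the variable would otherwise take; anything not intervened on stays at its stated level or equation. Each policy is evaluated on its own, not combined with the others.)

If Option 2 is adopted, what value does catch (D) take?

Option 2 (S := 111):
  T = 124
  Q = 118
  S = 111
  D = 16 + 6·124 − 3·111 = 427

427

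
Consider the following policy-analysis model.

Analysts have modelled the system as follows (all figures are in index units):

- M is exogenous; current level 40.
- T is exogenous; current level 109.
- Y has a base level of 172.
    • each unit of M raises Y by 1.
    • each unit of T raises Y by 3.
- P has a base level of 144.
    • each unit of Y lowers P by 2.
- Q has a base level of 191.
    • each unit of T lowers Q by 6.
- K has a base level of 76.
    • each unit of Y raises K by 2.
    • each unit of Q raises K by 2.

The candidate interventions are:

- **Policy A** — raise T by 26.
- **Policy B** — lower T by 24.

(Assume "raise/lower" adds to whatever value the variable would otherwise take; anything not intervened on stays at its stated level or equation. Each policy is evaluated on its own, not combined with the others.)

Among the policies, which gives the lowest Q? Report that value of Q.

-619

Policy A (T + 26):
  T = 109 + 26 = 135
  Q = 191 − 6·135 = -619
Policy B (T − 24):
  T = 109 − 24 = 85
  Q = 191 − 6·85 = -319
Comparing — Policy A: Q=-619, Policy B: Q=-319. Lowest is -619 (Policy A).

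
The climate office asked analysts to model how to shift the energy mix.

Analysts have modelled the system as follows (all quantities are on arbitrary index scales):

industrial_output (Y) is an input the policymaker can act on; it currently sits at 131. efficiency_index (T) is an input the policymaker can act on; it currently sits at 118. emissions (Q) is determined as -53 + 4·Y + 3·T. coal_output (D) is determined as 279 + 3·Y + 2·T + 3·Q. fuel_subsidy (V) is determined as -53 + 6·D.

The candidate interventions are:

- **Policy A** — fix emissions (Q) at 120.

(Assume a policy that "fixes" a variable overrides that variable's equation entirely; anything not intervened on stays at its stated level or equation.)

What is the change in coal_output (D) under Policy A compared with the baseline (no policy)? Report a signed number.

-2115

Baseline:
  Y = 131
  T = 118
  Q = -53 + 4·131 + 3·118 = 825
  D = 279 + 3·131 + 2·118 + 3·825 = 3383
Policy A (Q := 120):
  Y = 131
  T = 118
  Q = 120
  D = 279 + 3·131 + 2·118 + 3·120 = 1268
Change in D: 1268 − 3383 = -2115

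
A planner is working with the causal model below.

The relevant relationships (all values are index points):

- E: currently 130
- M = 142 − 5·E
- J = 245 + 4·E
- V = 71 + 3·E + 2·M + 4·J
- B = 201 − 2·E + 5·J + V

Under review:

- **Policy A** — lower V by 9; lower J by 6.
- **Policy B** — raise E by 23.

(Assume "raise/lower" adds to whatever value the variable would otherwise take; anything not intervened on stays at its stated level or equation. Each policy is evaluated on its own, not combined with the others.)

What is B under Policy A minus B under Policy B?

Policy A (V − 9, J − 6):
  E = 130
  M = 142 − 5·130 = -508
  J = 245 + 4·130 (−6 from intervention) = 759
  V = 71 + 3·130 + 2·(-508) + 4·759 (−9 from intervention) = 2472
  B = 201 − 2·130 + 5·759 + 2472 = 6208
Policy B (E + 23):
  E = 130 + 23 = 153
  M = 142 − 5·153 = -623
  J = 245 + 4·153 = 857
  V = 71 + 3·153 + 2·(-623) + 4·857 = 2712
  B = 201 − 2·153 + 5·857 + 2712 = 6892
B: 6208 − 6892 = -684

-684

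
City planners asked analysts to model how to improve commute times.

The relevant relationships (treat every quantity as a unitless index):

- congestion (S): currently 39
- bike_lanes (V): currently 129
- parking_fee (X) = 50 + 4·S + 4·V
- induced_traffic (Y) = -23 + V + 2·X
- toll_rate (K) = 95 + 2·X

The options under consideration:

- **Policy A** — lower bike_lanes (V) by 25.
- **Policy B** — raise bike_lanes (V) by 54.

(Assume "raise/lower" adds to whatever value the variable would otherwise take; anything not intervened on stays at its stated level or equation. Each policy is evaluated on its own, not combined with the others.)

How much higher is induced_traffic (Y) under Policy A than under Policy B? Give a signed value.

-711

Policy A (V − 25):
  S = 39
  V = 129 − 25 = 104
  X = 50 + 4·39 + 4·104 = 622
  Y = -23 + 104 + 2·622 = 1325
Policy B (V + 54):
  S = 39
  V = 129 + 54 = 183
  X = 50 + 4·39 + 4·183 = 938
  Y = -23 + 183 + 2·938 = 2036
Y: 1325 − 2036 = -711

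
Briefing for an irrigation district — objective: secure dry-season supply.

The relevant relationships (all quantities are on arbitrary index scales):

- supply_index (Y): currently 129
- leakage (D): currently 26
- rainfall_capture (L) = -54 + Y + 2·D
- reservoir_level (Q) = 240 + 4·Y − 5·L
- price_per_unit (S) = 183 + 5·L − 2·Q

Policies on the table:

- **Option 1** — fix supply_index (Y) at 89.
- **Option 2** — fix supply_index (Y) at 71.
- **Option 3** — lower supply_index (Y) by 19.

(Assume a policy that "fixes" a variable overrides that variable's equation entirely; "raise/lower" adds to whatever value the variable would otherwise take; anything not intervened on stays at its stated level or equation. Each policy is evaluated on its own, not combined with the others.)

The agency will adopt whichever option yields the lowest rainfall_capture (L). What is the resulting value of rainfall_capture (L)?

69

Option 1 (Y := 89):
  Y = 89
  D = 26
  L = -54 + 89 + 2·26 = 87
Option 2 (Y := 71):
  Y = 71
  D = 26
  L = -54 + 71 + 2·26 = 69
Option 3 (Y − 19):
  Y = 129 − 19 = 110
  D = 26
  L = -54 + 110 + 2·26 = 108
Comparing — Option 1: L=87, Option 2: L=69, Option 3: L=108. Lowest is 69 (Option 2).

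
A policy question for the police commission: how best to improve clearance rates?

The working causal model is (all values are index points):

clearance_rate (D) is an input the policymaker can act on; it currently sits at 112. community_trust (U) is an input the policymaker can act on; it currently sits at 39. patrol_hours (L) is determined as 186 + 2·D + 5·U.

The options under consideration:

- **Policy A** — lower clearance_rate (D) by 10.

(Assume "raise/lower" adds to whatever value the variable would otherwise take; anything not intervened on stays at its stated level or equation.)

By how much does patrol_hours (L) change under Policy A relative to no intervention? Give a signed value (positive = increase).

Baseline:
  D = 112
  U = 39
  L = 186 + 2·112 + 5·39 = 605
Policy A (D − 10):
  D = 112 − 10 = 102
  U = 39
  L = 186 + 2·102 + 5·39 = 585
Change in L: 585 − 605 = -20

-20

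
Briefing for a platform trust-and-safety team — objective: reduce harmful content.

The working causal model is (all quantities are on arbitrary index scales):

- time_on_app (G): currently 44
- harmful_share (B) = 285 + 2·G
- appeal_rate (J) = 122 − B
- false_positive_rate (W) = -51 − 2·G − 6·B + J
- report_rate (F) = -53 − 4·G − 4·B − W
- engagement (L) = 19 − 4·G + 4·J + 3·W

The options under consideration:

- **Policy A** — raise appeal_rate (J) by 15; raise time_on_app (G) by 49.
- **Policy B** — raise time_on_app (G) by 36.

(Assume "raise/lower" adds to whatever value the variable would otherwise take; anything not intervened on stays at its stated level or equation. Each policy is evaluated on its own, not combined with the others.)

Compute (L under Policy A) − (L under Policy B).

-675

Policy A (J + 15, G + 49):
  G = 44 + 49 = 93
  B = 285 + 2·93 = 471
  J = 122 − 471 (+15 from intervention) = -334
  W = -51 − 2·93 − 6·471 + (-334) = -3397
  L = 19 − 4·93 + 4·(-334) + 3·(-3397) = -11880
Policy B (G + 36):
  G = 44 + 36 = 80
  B = 285 + 2·80 = 445
  J = 122 − 445 = -323
  W = -51 − 2·80 − 6·445 + (-323) = -3204
  L = 19 − 4·80 + 4·(-323) + 3·(-3204) = -11205
L: -11880 − (-11205) = -675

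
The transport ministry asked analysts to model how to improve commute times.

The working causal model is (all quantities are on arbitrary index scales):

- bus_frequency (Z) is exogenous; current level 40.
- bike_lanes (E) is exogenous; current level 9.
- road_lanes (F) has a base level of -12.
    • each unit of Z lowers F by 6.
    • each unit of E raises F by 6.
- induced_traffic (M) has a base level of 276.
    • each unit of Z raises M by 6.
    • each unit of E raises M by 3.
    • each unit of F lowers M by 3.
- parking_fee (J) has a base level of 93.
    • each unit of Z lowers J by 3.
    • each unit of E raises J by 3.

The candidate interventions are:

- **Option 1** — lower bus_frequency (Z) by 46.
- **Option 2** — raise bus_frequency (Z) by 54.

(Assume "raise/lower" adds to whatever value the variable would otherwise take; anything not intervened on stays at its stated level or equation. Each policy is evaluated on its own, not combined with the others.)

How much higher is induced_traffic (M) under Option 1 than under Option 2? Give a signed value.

Option 1 (Z − 46):
  Z = 40 − 46 = -6
  E = 9
  F = -12 − 6·(-6) + 6·9 = 78
  M = 276 + 6·(-6) + 3·9 − 3·78 = 33
Option 2 (Z + 54):
  Z = 40 + 54 = 94
  E = 9
  F = -12 − 6·94 + 6·9 = -522
  M = 276 + 6·94 + 3·9 − 3·(-522) = 2433
M: 33 − 2433 = -2400

-2400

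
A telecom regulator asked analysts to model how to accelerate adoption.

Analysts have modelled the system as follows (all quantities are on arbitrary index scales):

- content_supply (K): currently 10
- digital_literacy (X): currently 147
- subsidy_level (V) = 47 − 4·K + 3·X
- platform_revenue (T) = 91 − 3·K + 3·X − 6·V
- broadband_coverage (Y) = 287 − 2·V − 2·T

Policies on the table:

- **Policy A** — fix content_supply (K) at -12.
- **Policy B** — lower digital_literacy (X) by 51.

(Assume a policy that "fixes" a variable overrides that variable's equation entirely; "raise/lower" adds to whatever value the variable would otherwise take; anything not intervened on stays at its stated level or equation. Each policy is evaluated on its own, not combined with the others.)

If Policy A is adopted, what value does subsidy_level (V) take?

Policy A (K := -12):
  K = -12
  X = 147
  V = 47 − 4·(-12) + 3·147 = 536

536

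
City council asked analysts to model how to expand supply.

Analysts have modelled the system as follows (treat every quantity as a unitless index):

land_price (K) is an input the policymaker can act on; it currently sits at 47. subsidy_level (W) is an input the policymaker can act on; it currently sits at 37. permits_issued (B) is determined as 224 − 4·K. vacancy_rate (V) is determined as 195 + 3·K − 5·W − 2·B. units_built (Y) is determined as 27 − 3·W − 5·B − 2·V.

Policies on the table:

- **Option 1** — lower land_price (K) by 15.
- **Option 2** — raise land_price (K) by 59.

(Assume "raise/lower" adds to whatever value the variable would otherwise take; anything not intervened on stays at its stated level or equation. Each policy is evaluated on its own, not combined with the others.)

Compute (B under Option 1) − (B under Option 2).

Option 1 (K − 15):
  K = 47 − 15 = 32
  B = 224 − 4·32 = 96
Option 2 (K + 59):
  K = 47 + 59 = 106
  B = 224 − 4·106 = -200
B: 96 − (-200) = 296

296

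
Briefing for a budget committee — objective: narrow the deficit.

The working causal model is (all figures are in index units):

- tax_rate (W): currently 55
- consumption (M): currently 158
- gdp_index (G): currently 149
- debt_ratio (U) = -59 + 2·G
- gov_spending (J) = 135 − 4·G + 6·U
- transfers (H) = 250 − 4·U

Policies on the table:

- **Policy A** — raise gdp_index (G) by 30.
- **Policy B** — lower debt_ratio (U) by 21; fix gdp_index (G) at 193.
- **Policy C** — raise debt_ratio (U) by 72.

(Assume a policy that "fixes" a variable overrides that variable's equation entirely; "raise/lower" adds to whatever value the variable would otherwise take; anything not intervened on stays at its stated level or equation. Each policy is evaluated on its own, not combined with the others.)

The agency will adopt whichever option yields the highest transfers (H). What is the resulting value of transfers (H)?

-946

Policy A (G + 30):
  G = 149 + 30 = 179
  U = -59 + 2·179 = 299
  H = 250 − 4·299 = -946
Policy B (U − 21, G := 193):
  G = 193
  U = -59 + 2·193 (−21 from intervention) = 306
  H = 250 − 4·306 = -974
Policy C (U + 72):
  G = 149
  U = -59 + 2·149 (+72 from intervention) = 311
  H = 250 − 4·311 = -994
Comparing — Policy A: H=-946, Policy B: H=-974, Policy C: H=-994. Highest is -946 (Policy A).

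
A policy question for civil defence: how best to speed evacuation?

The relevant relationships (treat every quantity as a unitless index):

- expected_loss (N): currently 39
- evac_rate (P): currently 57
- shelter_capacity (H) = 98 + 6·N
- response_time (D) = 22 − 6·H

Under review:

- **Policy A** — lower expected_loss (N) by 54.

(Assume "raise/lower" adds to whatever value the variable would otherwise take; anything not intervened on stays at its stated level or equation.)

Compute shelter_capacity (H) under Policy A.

Policy A (N − 54):
  N = 39 − 54 = -15
  H = 98 + 6·(-15) = 8

8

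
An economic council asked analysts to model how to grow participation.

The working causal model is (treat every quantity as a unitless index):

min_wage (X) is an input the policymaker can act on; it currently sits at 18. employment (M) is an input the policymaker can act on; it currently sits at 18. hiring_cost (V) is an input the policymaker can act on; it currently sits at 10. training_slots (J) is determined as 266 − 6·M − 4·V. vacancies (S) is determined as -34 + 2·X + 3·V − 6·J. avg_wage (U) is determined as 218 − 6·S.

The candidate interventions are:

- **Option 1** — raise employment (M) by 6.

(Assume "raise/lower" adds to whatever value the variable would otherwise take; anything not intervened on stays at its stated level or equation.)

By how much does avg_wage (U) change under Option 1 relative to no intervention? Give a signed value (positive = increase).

Baseline:
  X = 18
  M = 18
  V = 10
  J = 266 − 6·18 − 4·10 = 118
  S = -34 + 2·18 + 3·10 − 6·118 = -676
  U = 218 − 6·(-676) = 4274
Option 1 (M + 6):
  X = 18
  M = 18 + 6 = 24
  V = 10
  J = 266 − 6·24 − 4·10 = 82
  S = -34 + 2·18 + 3·10 − 6·82 = -460
  U = 218 − 6·(-460) = 2978
Change in U: 2978 − 4274 = -1296

-1296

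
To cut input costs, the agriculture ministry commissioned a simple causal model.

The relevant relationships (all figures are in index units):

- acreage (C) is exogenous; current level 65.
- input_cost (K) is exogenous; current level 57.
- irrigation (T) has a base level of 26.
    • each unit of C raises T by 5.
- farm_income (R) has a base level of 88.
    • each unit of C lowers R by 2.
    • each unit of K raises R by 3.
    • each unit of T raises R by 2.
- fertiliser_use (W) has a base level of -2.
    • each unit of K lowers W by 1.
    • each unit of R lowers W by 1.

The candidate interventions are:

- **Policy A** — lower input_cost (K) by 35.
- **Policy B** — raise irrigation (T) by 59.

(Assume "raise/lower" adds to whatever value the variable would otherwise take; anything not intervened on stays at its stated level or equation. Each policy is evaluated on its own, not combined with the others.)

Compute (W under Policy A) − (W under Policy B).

Policy A (K − 35):
  C = 65
  K = 57 − 35 = 22
  T = 26 + 5·65 = 351
  R = 88 − 2·65 + 3·22 + 2·351 = 726
  W = -2 − 22 − 726 = -750
Policy B (T + 59):
  C = 65
  K = 57
  T = 26 + 5·65 (+59 from intervention) = 410
  R = 88 − 2·65 + 3·57 + 2·410 = 949
  W = -2 − 57 − 949 = -1008
W: -750 − (-1008) = 258

258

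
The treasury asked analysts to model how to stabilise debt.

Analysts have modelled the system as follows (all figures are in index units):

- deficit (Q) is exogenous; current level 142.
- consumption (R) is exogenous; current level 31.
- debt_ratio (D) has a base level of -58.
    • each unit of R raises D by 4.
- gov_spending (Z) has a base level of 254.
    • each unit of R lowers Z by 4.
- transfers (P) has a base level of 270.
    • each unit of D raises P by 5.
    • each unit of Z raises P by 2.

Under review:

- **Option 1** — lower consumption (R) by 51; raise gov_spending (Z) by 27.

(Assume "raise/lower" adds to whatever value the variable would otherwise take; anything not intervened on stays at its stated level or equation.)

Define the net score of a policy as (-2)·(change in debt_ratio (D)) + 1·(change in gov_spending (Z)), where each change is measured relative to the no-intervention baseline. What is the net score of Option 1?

Baseline:
  R = 31
  D = -58 + 4·31 = 66
  Z = 254 − 4·31 = 130
Option 1 (R − 51, Z + 27):
  R = 31 − 51 = -20
  D = -58 + 4·(-20) = -138
  Z = 254 − 4·(-20) (+27 from intervention) = 361
ΔD = -138 − 66 = -204; ΔZ = 361 − 130 = 231
Score = (-2)·(-204) + 1·231 = 639

639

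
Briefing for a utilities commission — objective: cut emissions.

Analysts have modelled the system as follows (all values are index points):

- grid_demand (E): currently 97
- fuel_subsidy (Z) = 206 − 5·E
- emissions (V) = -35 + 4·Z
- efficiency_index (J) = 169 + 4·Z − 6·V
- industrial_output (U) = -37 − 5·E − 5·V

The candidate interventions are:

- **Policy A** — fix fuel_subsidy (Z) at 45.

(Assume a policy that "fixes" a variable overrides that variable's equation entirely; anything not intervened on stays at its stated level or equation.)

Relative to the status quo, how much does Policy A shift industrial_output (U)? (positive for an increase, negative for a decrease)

Baseline:
  E = 97
  Z = 206 − 5·97 = -279
  V = -35 + 4·(-279) = -1151
  U = -37 − 5·97 − 5·(-1151) = 5233
Policy A (Z := 45):
  E = 97
  Z = 45
  V = -35 + 4·45 = 145
  U = -37 − 5·97 − 5·145 = -1247
Change in U: -1247 − 5233 = -6480

-6480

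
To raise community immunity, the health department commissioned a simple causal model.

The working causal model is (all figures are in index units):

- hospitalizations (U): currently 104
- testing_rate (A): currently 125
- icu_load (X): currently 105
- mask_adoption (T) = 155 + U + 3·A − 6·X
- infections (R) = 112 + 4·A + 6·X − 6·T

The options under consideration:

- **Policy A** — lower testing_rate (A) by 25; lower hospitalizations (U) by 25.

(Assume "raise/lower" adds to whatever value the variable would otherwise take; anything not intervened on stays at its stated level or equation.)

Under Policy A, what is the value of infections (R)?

1718

Policy A (A − 25, U − 25):
  U = 104 − 25 = 79
  A = 125 − 25 = 100
  X = 105
  T = 155 + 79 + 3·100 − 6·105 = -96
  R = 112 + 4·100 + 6·105 − 6·(-96) = 1718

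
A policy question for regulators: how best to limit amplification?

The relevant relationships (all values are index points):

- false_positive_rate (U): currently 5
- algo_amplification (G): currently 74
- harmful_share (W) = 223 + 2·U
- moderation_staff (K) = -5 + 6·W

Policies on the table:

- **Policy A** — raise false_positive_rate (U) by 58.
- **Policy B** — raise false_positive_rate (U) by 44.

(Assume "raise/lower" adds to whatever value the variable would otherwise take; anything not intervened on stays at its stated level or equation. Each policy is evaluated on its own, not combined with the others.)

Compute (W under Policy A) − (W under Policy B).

Policy A (U + 58):
  U = 5 + 58 = 63
  W = 223 + 2·63 = 349
Policy B (U + 44):
  U = 5 + 44 = 49
  W = 223 + 2·49 = 321
W: 349 − 321 = 28

28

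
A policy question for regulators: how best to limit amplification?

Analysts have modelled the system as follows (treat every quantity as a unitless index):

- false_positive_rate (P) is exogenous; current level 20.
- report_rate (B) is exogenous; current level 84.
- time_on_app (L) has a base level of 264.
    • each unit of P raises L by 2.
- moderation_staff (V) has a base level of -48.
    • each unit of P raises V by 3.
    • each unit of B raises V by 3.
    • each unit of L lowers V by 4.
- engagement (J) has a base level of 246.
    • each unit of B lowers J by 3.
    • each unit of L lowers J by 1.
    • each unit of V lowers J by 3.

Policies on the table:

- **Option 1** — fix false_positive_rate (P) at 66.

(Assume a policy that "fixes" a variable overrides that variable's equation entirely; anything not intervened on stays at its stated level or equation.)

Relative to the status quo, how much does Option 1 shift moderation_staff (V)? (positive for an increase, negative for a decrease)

-230

Baseline:
  P = 20
  B = 84
  L = 264 + 2·20 = 304
  V = -48 + 3·20 + 3·84 − 4·304 = -952
Option 1 (P := 66):
  P = 66
  B = 84
  L = 264 + 2·66 = 396
  V = -48 + 3·66 + 3·84 − 4·396 = -1182
Change in V: -1182 − (-952) = -230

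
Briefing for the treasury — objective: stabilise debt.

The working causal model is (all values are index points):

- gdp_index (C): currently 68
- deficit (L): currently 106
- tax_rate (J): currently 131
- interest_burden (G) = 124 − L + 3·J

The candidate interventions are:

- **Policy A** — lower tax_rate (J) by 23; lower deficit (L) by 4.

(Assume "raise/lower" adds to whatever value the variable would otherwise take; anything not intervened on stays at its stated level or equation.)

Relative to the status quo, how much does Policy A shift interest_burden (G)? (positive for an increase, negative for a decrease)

-65

Baseline:
  L = 106
  J = 131
  G = 124 − 106 + 3·131 = 411
Policy A (J − 23, L − 4):
  L = 106 − 4 = 102
  J = 131 − 23 = 108
  G = 124 − 102 + 3·108 = 346
Change in G: 346 − 411 = -65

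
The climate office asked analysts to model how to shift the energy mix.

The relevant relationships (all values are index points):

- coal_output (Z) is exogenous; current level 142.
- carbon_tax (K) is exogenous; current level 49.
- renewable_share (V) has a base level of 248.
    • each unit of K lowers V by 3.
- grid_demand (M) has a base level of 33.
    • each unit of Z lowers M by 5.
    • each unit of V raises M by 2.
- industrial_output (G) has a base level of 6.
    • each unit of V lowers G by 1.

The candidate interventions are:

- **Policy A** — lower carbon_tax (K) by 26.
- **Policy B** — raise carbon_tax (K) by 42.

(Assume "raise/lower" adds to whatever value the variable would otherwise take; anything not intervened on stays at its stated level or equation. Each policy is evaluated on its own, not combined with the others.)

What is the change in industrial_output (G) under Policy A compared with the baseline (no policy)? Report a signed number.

-78

Baseline:
  K = 49
  V = 248 − 3·49 = 101
  G = 6 − 101 = -95
Policy A (K − 26):
  K = 49 − 26 = 23
  V = 248 − 3·23 = 179
  G = 6 − 179 = -173
Change in G: -173 − (-95) = -78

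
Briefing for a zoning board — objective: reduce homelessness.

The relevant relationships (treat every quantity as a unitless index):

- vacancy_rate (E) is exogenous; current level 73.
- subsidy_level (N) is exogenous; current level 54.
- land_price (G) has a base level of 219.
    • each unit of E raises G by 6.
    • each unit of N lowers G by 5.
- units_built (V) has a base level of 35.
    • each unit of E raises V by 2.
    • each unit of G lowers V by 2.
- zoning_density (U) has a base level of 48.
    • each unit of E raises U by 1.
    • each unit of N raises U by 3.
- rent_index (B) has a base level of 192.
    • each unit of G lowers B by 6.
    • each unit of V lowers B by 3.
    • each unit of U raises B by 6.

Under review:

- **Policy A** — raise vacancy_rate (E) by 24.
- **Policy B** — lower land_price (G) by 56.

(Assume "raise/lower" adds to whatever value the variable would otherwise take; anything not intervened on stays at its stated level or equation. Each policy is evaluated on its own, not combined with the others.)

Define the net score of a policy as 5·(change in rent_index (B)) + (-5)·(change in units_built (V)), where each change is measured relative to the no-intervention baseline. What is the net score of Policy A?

1200

Baseline:
  E = 73
  N = 54
  G = 219 + 6·73 − 5·54 = 387
  V = 35 + 2·73 − 2·387 = -593
  U = 48 + 73 + 3·54 = 283
  B = 192 − 6·387 − 3·(-593) + 6·283 = 1347
Policy A (E + 24):
  E = 73 + 24 = 97
  N = 54
  G = 219 + 6·97 − 5·54 = 531
  V = 35 + 2·97 − 2·531 = -833
  U = 48 + 97 + 3·54 = 307
  B = 192 − 6·531 − 3·(-833) + 6·307 = 1347
ΔB = 1347 − 1347 = 0; ΔV = -833 − (-593) = -240
Score = 5·0 + (-5)·(-240) = 1200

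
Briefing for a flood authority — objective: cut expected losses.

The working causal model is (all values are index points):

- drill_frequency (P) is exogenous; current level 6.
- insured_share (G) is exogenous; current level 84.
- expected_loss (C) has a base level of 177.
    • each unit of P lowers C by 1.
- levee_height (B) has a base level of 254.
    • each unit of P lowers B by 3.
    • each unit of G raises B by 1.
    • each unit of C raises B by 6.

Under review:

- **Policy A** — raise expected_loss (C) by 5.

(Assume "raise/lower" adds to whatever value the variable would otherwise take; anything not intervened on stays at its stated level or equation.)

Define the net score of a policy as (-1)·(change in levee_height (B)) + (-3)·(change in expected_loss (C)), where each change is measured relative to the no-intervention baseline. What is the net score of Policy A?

Baseline:
  P = 6
  G = 84
  C = 177 − 6 = 171
  B = 254 − 3·6 + 84 + 6·171 = 1346
Policy A (C + 5):
  P = 6
  G = 84
  C = 177 − 6 (+5 from intervention) = 176
  B = 254 − 3·6 + 84 + 6·176 = 1376
ΔB = 1376 − 1346 = 30; ΔC = 176 − 171 = 5
Score = (-1)·30 + (-3)·5 = -45

-45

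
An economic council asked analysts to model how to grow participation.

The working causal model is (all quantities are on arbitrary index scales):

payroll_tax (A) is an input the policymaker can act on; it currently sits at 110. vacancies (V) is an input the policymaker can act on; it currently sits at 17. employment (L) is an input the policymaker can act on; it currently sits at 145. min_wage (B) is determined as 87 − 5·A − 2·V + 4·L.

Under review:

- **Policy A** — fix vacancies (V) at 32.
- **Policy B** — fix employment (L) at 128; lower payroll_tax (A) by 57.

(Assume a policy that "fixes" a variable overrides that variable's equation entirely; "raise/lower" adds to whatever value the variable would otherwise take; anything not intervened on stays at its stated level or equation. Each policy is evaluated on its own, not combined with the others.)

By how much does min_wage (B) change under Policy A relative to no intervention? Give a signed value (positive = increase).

-30

Baseline:
  A = 110
  V = 17
  L = 145
  B = 87 − 5·110 − 2·17 + 4·145 = 83
Policy A (V := 32):
  A = 110
  V = 32
  L = 145
  B = 87 − 5·110 − 2·32 + 4·145 = 53
Change in B: 53 − 83 = -30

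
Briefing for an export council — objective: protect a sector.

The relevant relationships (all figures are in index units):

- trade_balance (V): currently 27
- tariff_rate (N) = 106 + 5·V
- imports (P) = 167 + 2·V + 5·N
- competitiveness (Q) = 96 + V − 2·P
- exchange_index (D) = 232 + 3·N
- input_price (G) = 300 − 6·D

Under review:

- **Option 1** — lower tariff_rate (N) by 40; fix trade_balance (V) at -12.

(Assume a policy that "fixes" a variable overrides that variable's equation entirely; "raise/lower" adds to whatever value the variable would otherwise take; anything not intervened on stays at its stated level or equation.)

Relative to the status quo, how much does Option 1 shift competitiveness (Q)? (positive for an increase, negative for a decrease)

2467

Baseline:
  V = 27
  N = 106 + 5·27 = 241
  P = 167 + 2·27 + 5·241 = 1426
  Q = 96 + 27 − 2·1426 = -2729
Option 1 (N − 40, V := -12):
  V = -12
  N = 106 + 5·(-12) (−40 from intervention) = 6
  P = 167 + 2·(-12) + 5·6 = 173
  Q = 96 + (-12) − 2·173 = -262
Change in Q: -262 − (-2729) = 2467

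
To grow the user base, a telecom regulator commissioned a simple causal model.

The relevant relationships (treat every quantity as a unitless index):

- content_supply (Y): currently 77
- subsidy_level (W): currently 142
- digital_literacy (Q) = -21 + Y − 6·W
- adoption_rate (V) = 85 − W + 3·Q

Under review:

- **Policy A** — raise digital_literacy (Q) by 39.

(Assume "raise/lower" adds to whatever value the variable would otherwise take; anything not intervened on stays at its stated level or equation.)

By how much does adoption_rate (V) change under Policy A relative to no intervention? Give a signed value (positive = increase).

117

Baseline:
  Y = 77
  W = 142
  Q = -21 + 77 − 6·142 = -796
  V = 85 − 142 + 3·(-796) = -2445
Policy A (Q + 39):
  Y = 77
  W = 142
  Q = -21 + 77 − 6·142 (+39 from intervention) = -757
  V = 85 − 142 + 3·(-757) = -2328
Change in V: -2328 − (-2445) = 117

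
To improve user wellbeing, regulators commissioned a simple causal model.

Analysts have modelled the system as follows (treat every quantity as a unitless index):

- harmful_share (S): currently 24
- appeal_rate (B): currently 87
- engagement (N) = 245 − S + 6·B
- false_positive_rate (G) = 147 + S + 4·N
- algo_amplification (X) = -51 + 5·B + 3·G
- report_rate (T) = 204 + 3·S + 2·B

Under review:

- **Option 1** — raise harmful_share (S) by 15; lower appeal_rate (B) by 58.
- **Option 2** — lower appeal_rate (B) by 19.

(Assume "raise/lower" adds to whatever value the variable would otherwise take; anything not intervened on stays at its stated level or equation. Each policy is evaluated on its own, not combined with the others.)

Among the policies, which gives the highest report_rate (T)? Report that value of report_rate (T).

412

Option 1 (S + 15, B − 58):
  S = 24 + 15 = 39
  B = 87 − 58 = 29
  T = 204 + 3·39 + 2·29 = 379
Option 2 (B − 19):
  S = 24
  B = 87 − 19 = 68
  T = 204 + 3·24 + 2·68 = 412
Comparing — Option 1: T=379, Option 2: T=412. Highest is 412 (Option 2).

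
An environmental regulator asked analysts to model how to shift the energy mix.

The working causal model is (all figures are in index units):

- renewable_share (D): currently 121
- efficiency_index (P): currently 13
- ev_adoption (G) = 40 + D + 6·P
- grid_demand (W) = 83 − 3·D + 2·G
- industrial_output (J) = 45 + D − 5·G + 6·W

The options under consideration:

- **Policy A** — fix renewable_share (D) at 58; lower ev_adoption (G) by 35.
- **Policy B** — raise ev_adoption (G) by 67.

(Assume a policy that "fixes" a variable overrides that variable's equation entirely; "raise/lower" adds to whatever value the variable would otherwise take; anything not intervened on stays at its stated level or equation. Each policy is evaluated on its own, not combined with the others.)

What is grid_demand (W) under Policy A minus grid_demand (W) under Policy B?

Policy A (D := 58, G − 35):
  D = 58
  P = 13
  G = 40 + 58 + 6·13 (−35 from intervention) = 141
  W = 83 − 3·58 + 2·141 = 191
Policy B (G + 67):
  D = 121
  P = 13
  G = 40 + 121 + 6·13 (+67 from intervention) = 306
  W = 83 − 3·121 + 2·306 = 332
W: 191 − 332 = -141

-141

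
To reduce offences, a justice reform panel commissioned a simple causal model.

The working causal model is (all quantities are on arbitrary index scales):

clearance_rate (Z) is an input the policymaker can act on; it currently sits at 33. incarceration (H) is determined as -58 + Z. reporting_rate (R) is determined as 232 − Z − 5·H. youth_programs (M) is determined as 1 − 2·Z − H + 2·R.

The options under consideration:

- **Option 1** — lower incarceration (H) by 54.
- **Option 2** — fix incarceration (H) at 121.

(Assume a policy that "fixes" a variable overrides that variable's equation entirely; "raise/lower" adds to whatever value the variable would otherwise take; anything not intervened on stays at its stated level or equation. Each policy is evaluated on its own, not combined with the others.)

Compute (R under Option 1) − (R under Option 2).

1000

Option 1 (H − 54):
  Z = 33
  H = -58 + 33 (−54 from intervention) = -79
  R = 232 − 33 − 5·(-79) = 594
Option 2 (H := 121):
  Z = 33
  H = 121
  R = 232 − 33 − 5·121 = -406
R: 594 − (-406) = 1000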